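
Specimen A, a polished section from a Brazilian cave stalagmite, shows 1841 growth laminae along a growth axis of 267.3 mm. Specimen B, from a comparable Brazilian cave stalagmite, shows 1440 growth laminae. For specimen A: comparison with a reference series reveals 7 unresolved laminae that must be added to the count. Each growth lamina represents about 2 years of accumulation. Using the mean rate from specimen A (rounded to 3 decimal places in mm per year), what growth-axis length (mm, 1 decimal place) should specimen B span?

207.4 mm

Specimen A: adjusted count: 1841 + 7 = 1848 growth laminae.
Specimen A: at 2 years per growth lamina, 1848 × 2 = 3696 years.
A: Mean rate = 267.3 mm / 3696 years ≈ 0.072 mm per year.
Specimen B: multiplying by 2 years per growth lamina: 1440 × 2 = 2880 years. For B, 0.072 mm/year × 2880 years = 207.4 mm.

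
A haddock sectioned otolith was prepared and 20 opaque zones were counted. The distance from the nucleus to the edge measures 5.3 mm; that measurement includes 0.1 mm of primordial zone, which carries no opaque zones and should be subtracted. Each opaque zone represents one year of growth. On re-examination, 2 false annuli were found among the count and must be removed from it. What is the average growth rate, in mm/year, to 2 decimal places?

Correcting the raw count gives 20 − 2 = 18 true opaque zones.
Removing the 0.1 mm offcut leaves 5.3 − 0.1 = 5.2 mm.
Mean rate = 5.2 mm / 18 years ≈ 0.29 mm/year.

0.29 mm/year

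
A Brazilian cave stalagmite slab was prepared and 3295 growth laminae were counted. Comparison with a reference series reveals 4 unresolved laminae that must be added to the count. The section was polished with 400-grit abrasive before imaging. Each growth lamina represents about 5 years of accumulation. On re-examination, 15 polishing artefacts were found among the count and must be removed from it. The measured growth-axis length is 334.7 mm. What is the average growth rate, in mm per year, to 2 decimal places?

0.02 mm per year

True growth lamina count = 3295 − 15 + 4 = 3284.
3284 growth laminae at 5 years each span 3284 × 5 = 16420 years.
334.7 mm over 16420 years gives 334.7 / 16420 ≈ 0.02 mm per year.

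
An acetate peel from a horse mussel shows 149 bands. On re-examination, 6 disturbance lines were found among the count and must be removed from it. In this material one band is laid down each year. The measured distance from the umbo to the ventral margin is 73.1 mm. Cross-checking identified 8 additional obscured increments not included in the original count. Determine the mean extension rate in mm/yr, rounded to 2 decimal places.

0.48 mm/yr

Adjusted count: 149 − 6 + 8 = 151 bands.
Extension rate ≈ 73.1 / 151 = 0.48 mm/yr.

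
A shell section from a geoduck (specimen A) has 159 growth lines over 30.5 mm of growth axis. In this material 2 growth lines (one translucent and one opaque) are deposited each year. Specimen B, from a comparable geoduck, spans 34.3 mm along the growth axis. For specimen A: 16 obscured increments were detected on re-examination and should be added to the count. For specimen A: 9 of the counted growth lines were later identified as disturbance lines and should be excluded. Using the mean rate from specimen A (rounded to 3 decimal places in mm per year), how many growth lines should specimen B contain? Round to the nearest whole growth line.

187 growth lines

Specimen A: true growth line count = 159 − 9 + 16 = 166.
Specimen A: 166 growth lines at 2 per year is 166 / 2 = 83 years.
A: Mean rate = 30.5 mm / 83 years ≈ 0.367 mm per year.
For B, 34.3 / 0.367 = 93.46 years; at 2 growth lines per year that is 93.46 × 2 ≈ 187 growth lines.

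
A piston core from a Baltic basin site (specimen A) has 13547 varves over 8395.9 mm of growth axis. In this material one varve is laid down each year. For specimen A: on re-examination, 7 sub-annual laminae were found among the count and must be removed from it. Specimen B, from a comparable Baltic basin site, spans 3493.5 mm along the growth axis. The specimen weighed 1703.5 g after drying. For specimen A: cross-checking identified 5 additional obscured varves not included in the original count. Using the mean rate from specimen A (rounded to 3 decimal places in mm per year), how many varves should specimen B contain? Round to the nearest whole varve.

Specimen A: true varve count = 13547 − 7 + 5 = 13545.
A: Extension rate ≈ 8395.9 / 13545 = 0.620 mm/year.
For B, 3493.5 / 0.620 = 5634.68 years ≈ 5635 varves.

5635 varves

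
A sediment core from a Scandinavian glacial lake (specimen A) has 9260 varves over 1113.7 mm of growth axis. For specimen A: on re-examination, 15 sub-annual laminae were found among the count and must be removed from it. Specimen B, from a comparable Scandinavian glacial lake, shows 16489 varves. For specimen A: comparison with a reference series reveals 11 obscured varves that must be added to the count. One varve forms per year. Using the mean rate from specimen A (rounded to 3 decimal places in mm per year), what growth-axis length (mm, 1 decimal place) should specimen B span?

1978.7 mm

Specimen A: after corrections the count is 9260 − 15 + 11 = 9256 varves.
A: 1113.7 mm over 9256 years gives 1113.7 / 9256 ≈ 0.120 mm/yr.
B's length ≈ 0.120 × 16489 = 1978.7 mm.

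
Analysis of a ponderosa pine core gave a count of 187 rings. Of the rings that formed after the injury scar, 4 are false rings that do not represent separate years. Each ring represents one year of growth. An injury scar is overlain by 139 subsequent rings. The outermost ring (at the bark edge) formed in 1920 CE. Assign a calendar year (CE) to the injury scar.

1785 CE

139 rings formed after the injury scar.
139 − 4 false = 135 true rings after the injury scar.
The ring at the bark edge is 1920 CE, so the injury scar dates to 1920 − 135 = 1785 CE.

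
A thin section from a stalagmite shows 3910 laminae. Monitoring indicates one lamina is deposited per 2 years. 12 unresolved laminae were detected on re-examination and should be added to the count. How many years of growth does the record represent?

After corrections the count is 3910 + 12 = 3922 laminae.
At 2 years per lamina, 3922 × 2 = 7844 years.

7844 years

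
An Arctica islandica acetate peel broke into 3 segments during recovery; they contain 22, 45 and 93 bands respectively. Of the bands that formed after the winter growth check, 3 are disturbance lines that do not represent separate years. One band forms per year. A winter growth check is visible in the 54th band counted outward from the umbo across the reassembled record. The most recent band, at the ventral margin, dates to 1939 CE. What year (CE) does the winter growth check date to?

Total bands = 22 + 45 + 93 = 160.
The winter growth check sits at band 54 from the umbo, so 160 − 54 = 106 bands formed after it.
106 − 3 false = 103 true bands after the winter growth check.
Counting back 103 years from 1939 CE places the winter growth check in 1939 − 103 = 1836 CE.

1836 CE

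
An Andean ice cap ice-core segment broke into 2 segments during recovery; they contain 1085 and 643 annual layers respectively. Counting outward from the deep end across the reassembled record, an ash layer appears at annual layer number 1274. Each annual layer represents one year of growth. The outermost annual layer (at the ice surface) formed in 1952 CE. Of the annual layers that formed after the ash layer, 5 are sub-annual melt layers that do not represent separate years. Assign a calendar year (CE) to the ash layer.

Total annual layers = 1085 + 643 = 1728.
The ash layer sits at annual layer 1274 from the deep end, so 1728 − 1274 = 454 annual layers formed after it.
454 − 5 false = 449 true annual layers after the ash layer.
1952 − 449 = 1503 CE.

1503 CE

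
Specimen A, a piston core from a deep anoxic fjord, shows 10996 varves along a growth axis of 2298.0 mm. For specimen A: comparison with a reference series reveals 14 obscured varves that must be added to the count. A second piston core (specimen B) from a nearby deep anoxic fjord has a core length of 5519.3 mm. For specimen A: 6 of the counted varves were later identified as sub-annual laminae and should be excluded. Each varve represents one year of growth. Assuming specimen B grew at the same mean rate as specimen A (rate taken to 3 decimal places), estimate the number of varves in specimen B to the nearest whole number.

Specimen A: adjusted count: 10996 − 6 + 14 = 11004 varves.
A: 2298.0 mm over 11004 years gives 2298.0 / 11004 ≈ 0.209 mm per year.
For B, 5519.3 / 0.209 = 26408.13 years ≈ 26408 varves.

26408 varves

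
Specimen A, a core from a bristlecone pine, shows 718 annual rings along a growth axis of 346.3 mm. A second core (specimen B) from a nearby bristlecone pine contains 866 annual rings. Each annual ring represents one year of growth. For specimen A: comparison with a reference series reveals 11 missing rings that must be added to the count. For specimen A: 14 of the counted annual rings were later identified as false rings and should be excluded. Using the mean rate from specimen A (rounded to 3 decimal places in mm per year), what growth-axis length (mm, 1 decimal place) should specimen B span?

419.1 mm

Specimen A: correcting the raw count gives 718 − 14 + 11 = 715 true annual rings.
A: Extension rate ≈ 346.3 / 715 = 0.484 mm/yr.
For B, 0.484 mm/year × 866 years = 419.1 mm.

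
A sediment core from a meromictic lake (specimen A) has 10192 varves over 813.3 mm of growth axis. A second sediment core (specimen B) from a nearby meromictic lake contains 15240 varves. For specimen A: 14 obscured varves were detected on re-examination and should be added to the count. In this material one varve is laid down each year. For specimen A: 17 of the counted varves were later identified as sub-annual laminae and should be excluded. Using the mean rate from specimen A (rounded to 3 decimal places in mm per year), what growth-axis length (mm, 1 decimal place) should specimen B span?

Specimen A: correcting the raw count gives 10192 − 17 + 14 = 10189 true varves.
A: 813.3 mm over 10189 years gives 813.3 / 10189 ≈ 0.080 mm/yr.
Length of B = 0.080 × 15240 = 1219.2 mm.

1219.2 mm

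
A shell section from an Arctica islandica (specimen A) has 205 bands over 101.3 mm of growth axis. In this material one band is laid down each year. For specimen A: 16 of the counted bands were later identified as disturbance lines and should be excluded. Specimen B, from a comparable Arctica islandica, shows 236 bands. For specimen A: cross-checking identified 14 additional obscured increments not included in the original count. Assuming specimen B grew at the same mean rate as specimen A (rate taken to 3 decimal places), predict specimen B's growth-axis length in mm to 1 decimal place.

117.8 mm

Specimen A: after corrections the count is 205 − 16 + 14 = 203 bands.
A: Extension rate ≈ 101.3 / 203 = 0.499 mm/year.
Length of B = 0.499 × 236 = 117.8 mm.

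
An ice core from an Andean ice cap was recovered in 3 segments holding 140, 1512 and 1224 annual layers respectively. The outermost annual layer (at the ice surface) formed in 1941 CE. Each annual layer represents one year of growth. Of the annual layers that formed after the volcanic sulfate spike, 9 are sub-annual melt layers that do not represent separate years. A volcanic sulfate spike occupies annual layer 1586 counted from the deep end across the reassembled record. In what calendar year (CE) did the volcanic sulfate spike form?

Total annual layers = 140 + 1512 + 1224 = 2876.
2876 − 1586 = 1290 annual layers lie beyond the volcanic sulfate spike toward the ice surface.
Removing the 9 false annual layers leaves 1290 − 9 = 1281 true annual layers beyond the volcanic sulfate spike.
Counting back 1281 years from 1941 CE places the volcanic sulfate spike in 1941 − 1281 = 660 CE.

660 CE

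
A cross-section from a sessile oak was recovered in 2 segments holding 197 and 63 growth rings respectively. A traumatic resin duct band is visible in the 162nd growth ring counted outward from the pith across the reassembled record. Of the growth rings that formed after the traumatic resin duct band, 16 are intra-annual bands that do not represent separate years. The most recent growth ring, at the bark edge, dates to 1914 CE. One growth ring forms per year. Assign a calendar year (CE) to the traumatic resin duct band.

Total growth rings = 197 + 63 = 260.
Between growth ring 162 and the bark edge there are 260 − 162 = 98 growth rings.
Excluding 16 false growth rings: 98 − 16 = 82.
Counting back 82 years from 1914 CE places the traumatic resin duct band in 1914 − 82 = 1832 CE.

1832 CE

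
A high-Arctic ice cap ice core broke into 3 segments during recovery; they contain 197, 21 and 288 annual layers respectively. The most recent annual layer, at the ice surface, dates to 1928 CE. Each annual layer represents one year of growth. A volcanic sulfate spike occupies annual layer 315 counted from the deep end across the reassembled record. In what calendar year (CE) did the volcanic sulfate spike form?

1737 CE

Total annual layers = 197 + 21 + 288 = 506.
The volcanic sulfate spike sits at annual layer 315 from the deep end, so 506 − 315 = 191 annual layers formed after it.
Counting back 191 years from 1928 CE places the volcanic sulfate spike in 1928 − 191 = 1737 CE.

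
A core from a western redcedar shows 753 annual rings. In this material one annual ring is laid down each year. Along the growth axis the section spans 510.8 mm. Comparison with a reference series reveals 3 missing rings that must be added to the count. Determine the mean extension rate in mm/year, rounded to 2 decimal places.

True annual ring count = 753 + 3 = 756.
510.8 mm over 756 years gives 510.8 / 756 ≈ 0.68 mm/year.

0.68 mm/year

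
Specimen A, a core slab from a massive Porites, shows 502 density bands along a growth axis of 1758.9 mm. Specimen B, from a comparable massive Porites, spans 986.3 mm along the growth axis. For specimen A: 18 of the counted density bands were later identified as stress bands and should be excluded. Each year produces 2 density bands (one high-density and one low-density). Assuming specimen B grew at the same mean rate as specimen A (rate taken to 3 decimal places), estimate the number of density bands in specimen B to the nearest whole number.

271 density bands

Specimen A: adjusted count: 502 − 18 = 484 density bands.
Specimen A: dividing by 2 density bands per year: 484 / 2 = 242 years.
A: Mean rate = 1758.9 mm / 242 years ≈ 7.268 mm/year.
Specimen B: 986.3 mm / 7.268 mm per year = 135.70 years; at 2 density bands per year that is 135.70 × 2 ≈ 271 density bands.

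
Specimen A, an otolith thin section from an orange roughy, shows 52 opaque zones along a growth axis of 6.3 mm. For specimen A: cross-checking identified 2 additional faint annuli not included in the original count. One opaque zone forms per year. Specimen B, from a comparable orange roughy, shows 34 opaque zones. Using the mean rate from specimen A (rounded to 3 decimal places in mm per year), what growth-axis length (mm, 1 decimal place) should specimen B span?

4.0 mm

Specimen A: adjusted count: 52 + 2 = 54 opaque zones.
A: Extension rate ≈ 6.3 / 54 = 0.117 mm/yr.
For B, 0.117 mm/year × 34 years = 4.0 mm.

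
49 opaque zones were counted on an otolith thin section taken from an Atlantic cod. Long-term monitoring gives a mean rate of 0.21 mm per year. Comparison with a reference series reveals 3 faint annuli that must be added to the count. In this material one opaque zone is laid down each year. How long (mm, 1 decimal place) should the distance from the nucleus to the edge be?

True opaque zone count = 49 + 3 = 52.
Length ≈ 0.21 × 52 = 10.9 mm.

10.9 mm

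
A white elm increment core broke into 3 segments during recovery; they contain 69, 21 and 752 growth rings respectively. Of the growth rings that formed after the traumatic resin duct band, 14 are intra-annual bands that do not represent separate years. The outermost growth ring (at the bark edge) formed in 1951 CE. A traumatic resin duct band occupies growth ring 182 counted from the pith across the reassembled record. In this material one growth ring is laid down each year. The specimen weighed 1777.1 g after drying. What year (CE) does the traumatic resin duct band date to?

Total growth rings = 69 + 21 + 752 = 842.
842 − 182 = 660 growth rings lie beyond the traumatic resin duct band toward the bark edge.
Excluding 14 false growth rings: 660 − 14 = 646.
The growth ring at the bark edge is 1951 CE, so the traumatic resin duct band dates to 1951 − 646 = 1305 CE.

1305 CE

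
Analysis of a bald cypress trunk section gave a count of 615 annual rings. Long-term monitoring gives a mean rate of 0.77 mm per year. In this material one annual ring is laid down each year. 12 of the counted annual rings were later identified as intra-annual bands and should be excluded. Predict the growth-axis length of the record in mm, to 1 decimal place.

Correcting the raw count gives 615 − 12 = 603 true annual rings.
Predicted length = 0.77 mm/year × 603 years = 464.3 mm.

464.3 mm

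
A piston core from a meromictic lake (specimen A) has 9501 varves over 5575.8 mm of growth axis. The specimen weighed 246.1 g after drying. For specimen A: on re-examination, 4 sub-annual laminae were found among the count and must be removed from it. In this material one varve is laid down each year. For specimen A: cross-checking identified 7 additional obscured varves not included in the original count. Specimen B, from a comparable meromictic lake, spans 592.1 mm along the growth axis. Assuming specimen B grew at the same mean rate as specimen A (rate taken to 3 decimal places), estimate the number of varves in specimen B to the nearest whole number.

Specimen A: after corrections the count is 9501 − 4 + 7 = 9504 varves.
A: Mean rate = 5575.8 mm / 9504 years ≈ 0.587 mm/yr.
For B, 592.1 / 0.587 = 1008.69 years ≈ 1009 varves.

1009 varves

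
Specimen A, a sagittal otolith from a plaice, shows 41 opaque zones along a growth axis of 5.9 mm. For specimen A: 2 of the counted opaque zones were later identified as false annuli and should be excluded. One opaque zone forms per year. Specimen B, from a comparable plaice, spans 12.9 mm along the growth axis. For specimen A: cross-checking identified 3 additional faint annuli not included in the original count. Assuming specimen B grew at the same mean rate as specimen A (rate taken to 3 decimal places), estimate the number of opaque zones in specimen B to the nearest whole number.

Specimen A: true opaque zone count = 41 − 2 + 3 = 42.
A: Mean rate = 5.9 mm / 42 years ≈ 0.140 mm/year.
Specimen B: 12.9 mm / 0.140 mm per year = 92.14 years ≈ 92 opaque zones.

92 opaque zones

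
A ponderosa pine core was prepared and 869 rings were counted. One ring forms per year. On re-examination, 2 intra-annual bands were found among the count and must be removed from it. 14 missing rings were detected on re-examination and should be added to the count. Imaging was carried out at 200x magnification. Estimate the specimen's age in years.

True ring count = 869 − 2 + 14 = 881.
With a one-to-one ring periodicity this is 881 years.

881 years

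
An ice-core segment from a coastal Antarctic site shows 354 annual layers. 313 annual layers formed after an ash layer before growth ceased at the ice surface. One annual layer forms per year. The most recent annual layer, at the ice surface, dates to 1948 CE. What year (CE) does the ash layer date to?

313 annual layers post-date the ash layer.
1948 − 313 = 1635 CE.

1635 CE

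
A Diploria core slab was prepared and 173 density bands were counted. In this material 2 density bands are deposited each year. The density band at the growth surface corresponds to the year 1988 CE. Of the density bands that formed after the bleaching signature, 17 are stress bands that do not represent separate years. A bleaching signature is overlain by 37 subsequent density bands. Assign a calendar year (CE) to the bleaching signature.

1978 CE

37 density bands formed after the bleaching signature.
Excluding 17 false density bands: 37 − 17 = 20.
20 density bands at 2 per year is 20 / 2 = 10 years.
1988 − 10 = 1978 CE.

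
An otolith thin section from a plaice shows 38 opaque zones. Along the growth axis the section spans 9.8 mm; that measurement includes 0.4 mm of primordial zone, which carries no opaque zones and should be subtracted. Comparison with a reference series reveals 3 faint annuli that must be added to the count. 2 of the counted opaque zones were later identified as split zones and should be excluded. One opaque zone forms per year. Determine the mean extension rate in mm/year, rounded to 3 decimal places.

0.241 mm/year

Adjusted count: 38 − 2 + 3 = 39 opaque zones.
The growth record spans 9.8 − 0.4 = 9.4 mm.
Mean rate = 9.4 mm / 39 years ≈ 0.241 mm/year.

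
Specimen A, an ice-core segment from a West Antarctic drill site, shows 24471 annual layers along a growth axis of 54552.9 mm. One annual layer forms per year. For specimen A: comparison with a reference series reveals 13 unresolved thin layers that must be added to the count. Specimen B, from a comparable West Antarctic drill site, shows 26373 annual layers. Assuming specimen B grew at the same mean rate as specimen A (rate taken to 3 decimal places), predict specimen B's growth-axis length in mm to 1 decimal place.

Specimen A: after corrections the count is 24471 + 13 = 24484 annual layers.
A: 54552.9 mm over 24484 years gives 54552.9 / 24484 ≈ 2.228 mm per year.
B's length ≈ 2.228 × 26373 = 58759.0 mm.

58759.0 mm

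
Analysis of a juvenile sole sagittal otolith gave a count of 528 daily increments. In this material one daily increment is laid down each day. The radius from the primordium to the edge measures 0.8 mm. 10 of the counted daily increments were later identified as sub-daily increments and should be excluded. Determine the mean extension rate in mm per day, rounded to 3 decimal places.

Adjusted count: 528 − 10 = 518 daily increments.
Mean rate = 0.8 mm / 518 days ≈ 0.002 mm per day.

0.002 mm per day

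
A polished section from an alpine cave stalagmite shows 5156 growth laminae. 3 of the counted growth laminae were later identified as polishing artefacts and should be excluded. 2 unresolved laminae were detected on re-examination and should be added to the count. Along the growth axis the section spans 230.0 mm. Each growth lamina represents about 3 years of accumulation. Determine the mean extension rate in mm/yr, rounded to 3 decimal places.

True growth lamina count = 5156 − 3 + 2 = 5155.
At 3 years per growth lamina, 5155 × 3 = 15465 years.
Mean rate = 230.0 mm / 15465 years ≈ 0.015 mm/yr.

0.015 mm/yr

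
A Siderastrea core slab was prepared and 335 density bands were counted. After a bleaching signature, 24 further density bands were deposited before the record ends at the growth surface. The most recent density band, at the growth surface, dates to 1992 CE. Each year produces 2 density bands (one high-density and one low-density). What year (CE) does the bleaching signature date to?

1980 CE

24 density bands formed after the bleaching signature.
With 2 density bands per year, 24 / 2 = 12 years.
The density band at the growth surface is 1992 CE, so the bleaching signature dates to 1992 − 12 = 1980 CE.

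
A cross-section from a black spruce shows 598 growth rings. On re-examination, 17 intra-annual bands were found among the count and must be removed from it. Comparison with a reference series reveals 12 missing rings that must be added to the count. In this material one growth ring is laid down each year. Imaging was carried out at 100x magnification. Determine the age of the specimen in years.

True growth ring count = 598 − 17 + 12 = 593.
One growth ring per year makes the duration 593 years.

593 yr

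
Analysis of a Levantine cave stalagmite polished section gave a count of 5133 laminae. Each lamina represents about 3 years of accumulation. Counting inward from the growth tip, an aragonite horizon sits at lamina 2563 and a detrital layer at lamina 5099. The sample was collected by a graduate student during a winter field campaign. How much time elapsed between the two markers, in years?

7608 years

The two markers are separated by 5099 − 2563 = 2536 laminae.
At 3 years per lamina, 2536 × 3 = 7608 years.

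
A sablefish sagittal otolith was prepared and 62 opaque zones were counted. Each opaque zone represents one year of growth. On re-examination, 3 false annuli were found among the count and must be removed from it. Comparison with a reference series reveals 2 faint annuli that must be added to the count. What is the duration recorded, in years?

61 yr

Adjusted count: 62 − 3 + 2 = 61 opaque zones.
At one opaque zone per year, that is 61 years.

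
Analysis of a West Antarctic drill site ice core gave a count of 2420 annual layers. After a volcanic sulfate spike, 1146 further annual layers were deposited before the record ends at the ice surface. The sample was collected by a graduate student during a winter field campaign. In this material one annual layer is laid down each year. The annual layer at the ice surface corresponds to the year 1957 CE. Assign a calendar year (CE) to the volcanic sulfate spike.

811 CE

There are 1146 annual layers younger than the volcanic sulfate spike.
Counting back 1146 years from 1957 CE places the volcanic sulfate spike in 1957 − 1146 = 811 CE.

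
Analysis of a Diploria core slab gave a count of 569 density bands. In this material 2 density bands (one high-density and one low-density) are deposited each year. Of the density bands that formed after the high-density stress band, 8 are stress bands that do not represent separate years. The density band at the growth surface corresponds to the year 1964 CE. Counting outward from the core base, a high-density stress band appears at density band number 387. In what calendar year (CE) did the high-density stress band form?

569 − 387 = 182 density bands lie beyond the high-density stress band toward the growth surface.
Removing the 8 false density bands leaves 182 − 8 = 174 true density bands beyond the high-density stress band.
Dividing by 2 density bands per year: 174 / 2 = 87 years.
Counting back 87 years from 1964 CE places the high-density stress band in 1964 − 87 = 1877 CE.

1877 CE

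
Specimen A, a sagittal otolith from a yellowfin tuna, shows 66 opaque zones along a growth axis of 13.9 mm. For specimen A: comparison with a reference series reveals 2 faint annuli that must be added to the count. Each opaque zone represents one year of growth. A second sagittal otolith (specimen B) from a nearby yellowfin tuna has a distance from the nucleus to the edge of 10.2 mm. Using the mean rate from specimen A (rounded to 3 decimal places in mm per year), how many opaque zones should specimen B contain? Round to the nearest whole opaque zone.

50 opaque zones

Specimen A: after corrections the count is 66 + 2 = 68 opaque zones.
A: Mean rate = 13.9 mm / 68 years ≈ 0.204 mm per year.
Specimen B: 10.2 mm / 0.204 mm per year = 50.00 years ≈ 50 opaque zones.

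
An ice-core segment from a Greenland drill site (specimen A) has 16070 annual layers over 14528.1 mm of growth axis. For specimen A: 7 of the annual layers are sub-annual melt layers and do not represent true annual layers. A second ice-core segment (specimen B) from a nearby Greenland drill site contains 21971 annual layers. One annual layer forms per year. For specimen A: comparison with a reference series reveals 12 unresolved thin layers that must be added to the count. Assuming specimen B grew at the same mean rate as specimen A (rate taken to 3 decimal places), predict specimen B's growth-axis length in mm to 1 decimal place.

Specimen A: correcting the raw count gives 16070 − 7 + 12 = 16075 true annual layers.
A: Extension rate ≈ 14528.1 / 16075 = 0.904 mm/year.
Length of B = 0.904 × 21971 = 19861.8 mm.

19861.8 mm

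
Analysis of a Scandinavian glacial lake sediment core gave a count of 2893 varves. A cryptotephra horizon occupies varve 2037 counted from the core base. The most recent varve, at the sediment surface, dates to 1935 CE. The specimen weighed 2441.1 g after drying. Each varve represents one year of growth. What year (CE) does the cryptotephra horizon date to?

Between varve 2037 and the sediment surface there are 2893 − 2037 = 856 varves.
Counting back 856 years from 1935 CE places the cryptotephra horizon in 1935 − 856 = 1079 CE.

1079 CE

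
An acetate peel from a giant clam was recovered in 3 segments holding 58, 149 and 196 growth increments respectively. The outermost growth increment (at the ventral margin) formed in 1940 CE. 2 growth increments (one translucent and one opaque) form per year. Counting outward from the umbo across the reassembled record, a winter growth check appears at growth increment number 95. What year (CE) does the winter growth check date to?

Total growth increments = 58 + 149 + 196 = 403.
403 − 95 = 308 growth increments lie beyond the winter growth check toward the ventral margin.
308 growth increments at 2 per year is 308 / 2 = 154 years.
Counting back 154 years from 1940 CE places the winter growth check in 1940 − 154 = 1786 CE.

1786 CE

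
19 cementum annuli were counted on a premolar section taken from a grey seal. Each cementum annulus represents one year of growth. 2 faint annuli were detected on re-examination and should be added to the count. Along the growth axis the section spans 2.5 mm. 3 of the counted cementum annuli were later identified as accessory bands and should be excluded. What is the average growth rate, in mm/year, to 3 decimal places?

True cementum annulus count = 19 − 3 + 2 = 18.
2.5 mm over 18 years gives 2.5 / 18 ≈ 0.139 mm/year.

0.139 mm/year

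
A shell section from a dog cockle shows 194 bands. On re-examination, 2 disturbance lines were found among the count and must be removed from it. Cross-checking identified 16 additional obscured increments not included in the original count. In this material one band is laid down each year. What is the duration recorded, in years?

True band count = 194 − 2 + 16 = 208.
At one band per year, that is 208 years.

208 years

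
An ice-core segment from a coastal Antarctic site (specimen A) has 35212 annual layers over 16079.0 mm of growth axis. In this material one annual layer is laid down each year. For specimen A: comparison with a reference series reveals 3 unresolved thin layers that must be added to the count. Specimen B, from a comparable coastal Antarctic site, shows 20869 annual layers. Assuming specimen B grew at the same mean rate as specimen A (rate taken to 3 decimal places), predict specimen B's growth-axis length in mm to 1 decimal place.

9537.1 mm

Specimen A: true annual layer count = 35212 + 3 = 35215.
A: Extension rate ≈ 16079.0 / 35215 = 0.457 mm/year.
For B, 0.457 mm/year × 20869 years = 9537.1 mm.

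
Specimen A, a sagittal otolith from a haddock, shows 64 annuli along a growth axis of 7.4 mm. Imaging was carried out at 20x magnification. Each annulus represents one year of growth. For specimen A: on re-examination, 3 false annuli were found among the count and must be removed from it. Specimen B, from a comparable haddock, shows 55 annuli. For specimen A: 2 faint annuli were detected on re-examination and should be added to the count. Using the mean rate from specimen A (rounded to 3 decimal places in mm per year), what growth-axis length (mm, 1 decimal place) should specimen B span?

Specimen A: adjusted count: 64 − 3 + 2 = 63 annuli.
A: Mean rate = 7.4 mm / 63 years ≈ 0.117 mm/yr.
Length of B = 0.117 × 55 = 6.4 mm.

6.4 mm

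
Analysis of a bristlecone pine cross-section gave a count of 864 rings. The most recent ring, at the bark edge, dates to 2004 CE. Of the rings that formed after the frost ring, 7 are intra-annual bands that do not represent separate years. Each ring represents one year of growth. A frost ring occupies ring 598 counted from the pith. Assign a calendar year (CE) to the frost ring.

1745 CE

Between ring 598 and the bark edge there are 864 − 598 = 266 rings.
266 − 7 false = 259 true rings after the frost ring.
The ring at the bark edge is 2004 CE, so the frost ring dates to 2004 − 259 = 1745 CE.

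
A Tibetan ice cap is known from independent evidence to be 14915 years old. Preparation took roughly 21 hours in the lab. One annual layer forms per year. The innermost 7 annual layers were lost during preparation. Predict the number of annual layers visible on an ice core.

At one annual layer per year, 14915 years correspond to 14915 annual layers.
14915 − 7 missed = 14908 annual layers expected in the prepared section.

14908 annual layers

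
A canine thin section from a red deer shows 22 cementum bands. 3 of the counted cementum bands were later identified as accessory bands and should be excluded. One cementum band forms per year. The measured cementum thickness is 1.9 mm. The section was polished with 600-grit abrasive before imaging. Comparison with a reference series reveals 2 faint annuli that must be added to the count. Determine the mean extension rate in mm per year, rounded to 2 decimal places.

0.09 mm per year

After corrections the count is 22 − 3 + 2 = 21 cementum bands.
1.9 mm over 21 years gives 1.9 / 21 ≈ 0.09 mm per year.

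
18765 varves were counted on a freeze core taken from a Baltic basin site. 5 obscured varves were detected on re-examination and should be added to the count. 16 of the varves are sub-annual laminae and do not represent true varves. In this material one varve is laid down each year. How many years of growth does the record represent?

Correcting the raw count gives 18765 − 16 + 5 = 18754 true varves.
One varve per year makes the duration 18754 years.

18754 years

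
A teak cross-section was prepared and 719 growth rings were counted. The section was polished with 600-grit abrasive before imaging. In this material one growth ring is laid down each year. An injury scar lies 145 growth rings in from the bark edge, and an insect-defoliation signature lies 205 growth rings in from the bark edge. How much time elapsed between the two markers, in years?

60 yr

The two markers are separated by 205 − 145 = 60 growth rings.
At one growth ring per year, 60 years elapsed between them.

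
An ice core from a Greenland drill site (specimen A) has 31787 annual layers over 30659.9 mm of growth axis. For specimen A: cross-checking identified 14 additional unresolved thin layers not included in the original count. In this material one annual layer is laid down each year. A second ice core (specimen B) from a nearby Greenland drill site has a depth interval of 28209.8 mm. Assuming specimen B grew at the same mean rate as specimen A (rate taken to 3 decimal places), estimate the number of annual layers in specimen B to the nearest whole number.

29263 annual layers

Specimen A: correcting the raw count gives 31787 + 14 = 31801 true annual layers.
A: Extension rate ≈ 30659.9 / 31801 = 0.964 mm per year.
For B, 28209.8 / 0.964 = 29263.28 years ≈ 29263 annual layers.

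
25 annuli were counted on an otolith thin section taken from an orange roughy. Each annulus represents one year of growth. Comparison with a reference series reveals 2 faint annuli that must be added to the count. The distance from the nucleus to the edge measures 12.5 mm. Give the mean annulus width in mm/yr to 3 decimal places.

True annulus count = 25 + 2 = 27.
Extension rate ≈ 12.5 / 27 = 0.463 mm/yr.

0.463 mm/yr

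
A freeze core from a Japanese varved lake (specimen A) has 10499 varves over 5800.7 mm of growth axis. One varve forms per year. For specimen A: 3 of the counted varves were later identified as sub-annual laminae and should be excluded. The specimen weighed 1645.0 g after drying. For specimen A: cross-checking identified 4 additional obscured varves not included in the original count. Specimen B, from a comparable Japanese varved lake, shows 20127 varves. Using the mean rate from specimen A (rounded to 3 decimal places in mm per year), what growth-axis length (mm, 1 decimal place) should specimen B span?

Specimen A: true varve count = 10499 − 3 + 4 = 10500.
A: Mean rate = 5800.7 mm / 10500 years ≈ 0.552 mm/year.
Length of B = 0.552 × 20127 = 11110.1 mm.

11110.1 mm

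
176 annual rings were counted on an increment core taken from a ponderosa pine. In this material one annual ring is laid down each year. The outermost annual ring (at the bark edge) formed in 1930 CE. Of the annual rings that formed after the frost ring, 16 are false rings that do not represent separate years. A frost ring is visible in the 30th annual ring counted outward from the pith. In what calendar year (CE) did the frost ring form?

Between annual ring 30 and the bark edge there are 176 − 30 = 146 annual rings.
Removing the 16 false annual rings leaves 146 − 16 = 130 true annual rings beyond the frost ring.
1930 − 130 = 1800 CE.

1800 CE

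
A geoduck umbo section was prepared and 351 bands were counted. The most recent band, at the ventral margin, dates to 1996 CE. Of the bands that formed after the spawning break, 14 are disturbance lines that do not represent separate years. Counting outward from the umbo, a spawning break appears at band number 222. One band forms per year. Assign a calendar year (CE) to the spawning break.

1881 CE

The spawning break sits at band 222 from the umbo, so 351 − 222 = 129 bands formed after it.
Removing the 14 false bands leaves 129 − 14 = 115 true bands beyond the spawning break.
The band at the ventral margin is 1996 CE, so the spawning break dates to 1996 − 115 = 1881 CE.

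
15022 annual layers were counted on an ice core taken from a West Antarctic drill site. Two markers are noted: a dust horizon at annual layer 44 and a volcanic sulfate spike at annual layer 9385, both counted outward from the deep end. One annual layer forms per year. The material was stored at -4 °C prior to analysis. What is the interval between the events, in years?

9341 years

The two markers are separated by 9385 − 44 = 9341 annual layers.
One annual layer per year makes the interval 9341 years.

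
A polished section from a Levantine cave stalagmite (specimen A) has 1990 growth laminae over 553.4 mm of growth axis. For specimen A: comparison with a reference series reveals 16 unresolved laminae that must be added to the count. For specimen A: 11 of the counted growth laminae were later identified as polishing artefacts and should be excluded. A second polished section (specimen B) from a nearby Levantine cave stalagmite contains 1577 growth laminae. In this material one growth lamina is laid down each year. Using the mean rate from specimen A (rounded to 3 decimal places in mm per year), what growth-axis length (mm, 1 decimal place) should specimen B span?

Specimen A: correcting the raw count gives 1990 − 11 + 16 = 1995 true growth laminae.
A: 553.4 mm over 1995 years gives 553.4 / 1995 ≈ 0.277 mm/year.
Length of B = 0.277 × 1577 = 436.8 mm.

436.8 mm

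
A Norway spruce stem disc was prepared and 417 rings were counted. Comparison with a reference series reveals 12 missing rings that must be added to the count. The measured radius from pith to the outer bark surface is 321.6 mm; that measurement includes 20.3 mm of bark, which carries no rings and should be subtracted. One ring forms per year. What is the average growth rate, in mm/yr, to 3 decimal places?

0.702 mm/yr

After corrections the count is 417 + 12 = 429 rings.
Removing the 20.3 mm offcut leaves 321.6 − 20.3 = 301.3 mm.
301.3 mm over 429 years gives 301.3 / 429 ≈ 0.702 mm/yr.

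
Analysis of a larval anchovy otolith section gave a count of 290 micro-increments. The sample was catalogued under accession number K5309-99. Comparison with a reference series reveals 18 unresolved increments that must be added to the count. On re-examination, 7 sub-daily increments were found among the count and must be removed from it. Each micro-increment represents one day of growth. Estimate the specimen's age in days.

301 days

Correcting the raw count gives 290 − 7 + 18 = 301 true micro-increments.
At one micro-increment per day, that is 301 days.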